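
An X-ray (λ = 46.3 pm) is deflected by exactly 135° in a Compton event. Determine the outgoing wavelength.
50.4420 pm

Using the Compton formula: λ' = λ + λ_C(1 − cos θ)

For θ = 135°, cos θ = -√2/2 (exact) ≈ -0.7071, so:
1 − cos 135° = 1 − (-√2/2) ≈ 1.7071

Δλ = λ_C × 1.7071 = 2.4263 × 1.7071 = 4.1420 pm

λ' = 46.3 + 4.1420 = 50.4420 pm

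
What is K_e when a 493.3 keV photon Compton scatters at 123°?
295.2781 keV

By energy conservation: K_e = E_initial - E_final

First find the scattered photon energy:
Initial wavelength: λ = hc/E = 2.5134 pm
Compton shift: Δλ = λ_C(1 - cos(123°)) = 3.7478 pm
Final wavelength: λ' = 2.5134 + 3.7478 = 6.2611 pm
Final photon energy: E' = hc/λ' = 198.0219 keV

Electron kinetic energy:
K_e = E - E' = 493.3000 - 198.0219 = 295.2781 keV

(Intermediate values are shown rounded; full precision is carried through to the final answer.)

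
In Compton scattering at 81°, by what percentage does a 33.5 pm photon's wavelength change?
6.1097%

Calculate the Compton shift:
Δλ = λ_C(1 - cos(81°))
Δλ = 2.4263 × (1 - cos(81°))
Δλ = 2.4263 × 0.8436
Δλ = 2.0468 pm

Percentage change:
(Δλ/λ₀) × 100 = (2.0468/33.5) × 100
= 6.1097%

(Intermediate values are shown rounded; full precision is carried through to the final answer.)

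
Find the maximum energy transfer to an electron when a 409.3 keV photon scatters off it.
251.9955 keV

Maximum energy transfer occurs at θ = 180° (backscattering).

Initial photon: E₀ = 409.3 keV → λ₀ = 3.0292 pm

Maximum Compton shift (at 180°):
Δλ_max = 2λ_C = 2 × 2.4263 = 4.8526 pm

Final wavelength:
λ' = 3.0292 + 4.8526 = 7.8818 pm

Minimum photon energy (maximum energy to electron):
E'_min = hc/λ' = 157.3045 keV

Maximum electron kinetic energy:
K_max = E₀ - E'_min = 409.3000 - 157.3045 = 251.9955 keV

(Intermediate values are shown rounded; full precision is carried through to the final answer.)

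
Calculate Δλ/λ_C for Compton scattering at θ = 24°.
0.0865 λ_C

The Compton shift formula is:
Δλ = λ_C(1 - cos θ)

Dividing both sides by λ_C:
Δλ/λ_C = 1 - cos θ

For θ = 24°:
Δλ/λ_C = 1 - cos(24°)
Δλ/λ_C = 1 - 0.9135
Δλ/λ_C = 0.0865

This means the shift is 0.0865 × λ_C = 0.2098 pm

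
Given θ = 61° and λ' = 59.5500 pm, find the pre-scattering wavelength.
58.3000 pm

From λ' = λ + Δλ, we have λ = λ' - Δλ

First calculate the Compton shift:
Δλ = λ_C(1 - cos θ)
Δλ = 2.4263 × (1 - cos(61°))
Δλ = 2.4263 × 0.5152
Δλ = 1.2500 pm

Initial wavelength:
λ = λ' - Δλ
λ = 59.5500 - 1.2500
λ = 58.3000 pm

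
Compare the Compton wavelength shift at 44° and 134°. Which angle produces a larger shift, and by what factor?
134° produces the larger shift by a factor of 6.038

Calculate both shifts using Δλ = λ_C(1 - cos θ):

For θ₁ = 44°:
Δλ₁ = 2.4263 × (1 - cos(44°))
Δλ₁ = 2.4263 × 0.2807
Δλ₁ = 0.6810 pm

For θ₂ = 134°:
Δλ₂ = 2.4263 × (1 - cos(134°))
Δλ₂ = 2.4263 × 1.6947
Δλ₂ = 4.1118 pm

The 134° angle produces the larger shift.
Ratio: 4.1118/0.6810 = 6.038

(Intermediate values are shown rounded; full precision is carried through to the final answer.)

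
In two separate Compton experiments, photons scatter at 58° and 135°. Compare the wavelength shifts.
135° produces the larger shift by a factor of 3.632

Calculate both shifts using Δλ = λ_C(1 - cos θ):

For θ₁ = 58°:
Δλ₁ = 2.4263 × (1 - cos(58°))
Δλ₁ = 2.4263 × 0.4701
Δλ₁ = 1.1406 pm

For θ₂ = 135°:
Δλ₂ = 2.4263 × (1 - cos(135°))
Δλ₂ = 2.4263 × 1.7071
Δλ₂ = 4.1420 pm

The 135° angle produces the larger shift.
Ratio: 4.1420/1.1406 = 3.632

(Intermediate values are shown rounded; full precision is carried through to the final answer.)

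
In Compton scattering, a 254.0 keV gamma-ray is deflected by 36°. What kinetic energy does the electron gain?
22.0219 keV

By energy conservation: K_e = E_initial - E_final

First find the scattered photon energy:
Initial wavelength: λ = hc/E = 4.8813 pm
Compton shift: Δλ = λ_C(1 - cos(36°)) = 0.4634 pm
Final wavelength: λ' = 4.8813 + 0.4634 = 5.3447 pm
Final photon energy: E' = hc/λ' = 231.9781 keV

Electron kinetic energy:
K_e = E - E' = 254.0000 - 231.9781 = 22.0219 keV

(Intermediate values are shown rounded; full precision is carried through to the final answer.)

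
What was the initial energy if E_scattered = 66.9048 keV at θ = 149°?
88.3999 keV

Convert final energy to wavelength (hc ≈ 1239.842 keV·pm):
λ' = hc/E' = 1239.842 / 66.9048 = 18.5314 pm

Calculate the Compton shift:
Δλ = λ_C(1 - cos(149°))
Δλ = 2.4263 × (1 - cos(149°))
Δλ = 4.5061 pm

Initial wavelength:
λ = λ' - Δλ = 18.5314 - 4.5061 = 14.0254 pm

Initial energy:
E = hc/λ = 1239.842 / 14.0254 = 88.3999 keV

(Intermediate values are shown rounded; full precision is carried through to the final answer.)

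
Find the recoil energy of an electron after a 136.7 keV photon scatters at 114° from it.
37.3774 keV

By energy conservation: K_e = E_initial - E_final

First find the scattered photon energy:
Initial wavelength: λ = hc/E = 9.0698 pm
Compton shift: Δλ = λ_C(1 - cos(114°)) = 3.4132 pm
Final wavelength: λ' = 9.0698 + 3.4132 = 12.4830 pm
Final photon energy: E' = hc/λ' = 99.3226 keV

Electron kinetic energy:
K_e = E - E' = 136.7000 - 99.3226 = 37.3774 keV

(Intermediate values are shown rounded; full precision is carried through to the final answer.)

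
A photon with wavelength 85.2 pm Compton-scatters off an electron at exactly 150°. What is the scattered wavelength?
89.7276 pm

Using the Compton formula: λ' = λ + λ_C(1 − cos θ)

For θ = 150°, cos θ = -√3/2 (exact) ≈ -0.8660, so:
1 − cos 150° = 1 − (-√3/2) ≈ 1.8660

Δλ = λ_C × 1.8660 = 2.4263 × 1.8660 = 4.5276 pm

λ' = 85.2 + 4.5276 = 89.7276 pm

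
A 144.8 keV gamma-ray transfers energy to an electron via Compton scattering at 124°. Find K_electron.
44.3716 keV

By energy conservation: K_e = E_initial - E_final

First find the scattered photon energy:
Initial wavelength: λ = hc/E = 8.5624 pm
Compton shift: Δλ = λ_C(1 - cos(124°)) = 3.7831 pm
Final wavelength: λ' = 8.5624 + 3.7831 = 12.3455 pm
Final photon energy: E' = hc/λ' = 100.4284 keV

Electron kinetic energy:
K_e = E - E' = 144.8000 - 100.4284 = 44.3716 keV

(Intermediate values are shown rounded; full precision is carried through to the final answer.)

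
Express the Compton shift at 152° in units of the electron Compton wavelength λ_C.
1.8829 λ_C

The Compton shift formula is:
Δλ = λ_C(1 - cos θ)

Dividing both sides by λ_C:
Δλ/λ_C = 1 - cos θ

For θ = 152°:
Δλ/λ_C = 1 - cos(152°)
Δλ/λ_C = 1 - -0.8829
Δλ/λ_C = 1.8829

This means the shift is 1.8829 × λ_C = 4.5686 pm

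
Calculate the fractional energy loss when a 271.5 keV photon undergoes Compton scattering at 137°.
0.4791 (or 47.91%)

Calculate initial and final photon energies:

Initial: E₀ = 271.5 keV → λ₀ = 4.5666 pm
Compton shift: Δλ = 4.2008 pm
Final wavelength: λ' = 8.7674 pm
Final energy: E' = 141.4144 keV

Fractional energy loss:
(E₀ - E')/E₀ = (271.5000 - 141.4144)/271.5000
= 130.0856/271.5000
= 0.4791
= 47.91%

(Intermediate values are shown rounded; full precision is carried through to the final answer.)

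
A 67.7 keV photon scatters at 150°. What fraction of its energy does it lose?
0.1982 (or 19.82%)

Calculate initial and final photon energies:

Initial: E₀ = 67.7 keV → λ₀ = 18.3138 pm
Compton shift: Δλ = 4.5276 pm
Final wavelength: λ' = 22.8413 pm
Final energy: E' = 54.2807 keV

Fractional energy loss:
(E₀ - E')/E₀ = (67.7000 - 54.2807)/67.7000
= 13.4193/67.7000
= 0.1982
= 19.82%

(Intermediate values are shown rounded; full precision is carried through to the final answer.)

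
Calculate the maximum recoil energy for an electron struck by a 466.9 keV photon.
301.7660 keV

Maximum energy transfer occurs at θ = 180° (backscattering).

Initial photon: E₀ = 466.9 keV → λ₀ = 2.6555 pm

Maximum Compton shift (at 180°):
Δλ_max = 2λ_C = 2 × 2.4263 = 4.8526 pm

Final wavelength:
λ' = 2.6555 + 4.8526 = 7.5081 pm

Minimum photon energy (maximum energy to electron):
E'_min = hc/λ' = 165.1340 keV

Maximum electron kinetic energy:
K_max = E₀ - E'_min = 466.9000 - 165.1340 = 301.7660 keV

(Intermediate values are shown rounded; full precision is carried through to the final answer.)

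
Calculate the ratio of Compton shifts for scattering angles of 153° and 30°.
153° produces the larger shift by a factor of 14.115

Calculate both shifts using Δλ = λ_C(1 - cos θ):

For θ₁ = 30°:
Δλ₁ = 2.4263 × (1 - cos(30°))
Δλ₁ = 2.4263 × 0.1340
Δλ₁ = 0.3251 pm

For θ₂ = 153°:
Δλ₂ = 2.4263 × (1 - cos(153°))
Δλ₂ = 2.4263 × 1.8910
Δλ₂ = 4.5882 pm

The 153° angle produces the larger shift.
Ratio: 4.5882/0.3251 = 14.115

(Intermediate values are shown rounded; full precision is carried through to the final answer.)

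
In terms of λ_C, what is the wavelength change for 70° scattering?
0.6580 λ_C

The Compton shift formula is:
Δλ = λ_C(1 - cos θ)

Dividing both sides by λ_C:
Δλ/λ_C = 1 - cos θ

For θ = 70°:
Δλ/λ_C = 1 - cos(70°)
Δλ/λ_C = 1 - 0.3420
Δλ/λ_C = 0.6580

This means the shift is 0.6580 × λ_C = 1.5965 pm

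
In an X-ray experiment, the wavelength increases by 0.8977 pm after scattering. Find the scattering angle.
50.95°

From the Compton formula Δλ = λ_C(1 - cos θ), we can solve for θ:

cos θ = 1 - Δλ/λ_C

Given:
- Δλ = 0.8977 pm
- λ_C = h/(m_e·c) ≈ 2.42631024 pm

cos θ = 1 - 0.8977/2.42631024
cos θ = 1 - 0.369986
cos θ = 0.630014

θ = arccos(0.630014)
θ = 50.95°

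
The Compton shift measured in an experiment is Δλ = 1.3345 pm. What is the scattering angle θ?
63.26°

From the Compton formula Δλ = λ_C(1 - cos θ), we can solve for θ:

cos θ = 1 - Δλ/λ_C

Given:
- Δλ = 1.3345 pm
- λ_C = h/(m_e·c) ≈ 2.42631024 pm

cos θ = 1 - 1.3345/2.42631024
cos θ = 1 - 0.550012
cos θ = 0.449988

θ = arccos(0.449988)
θ = 63.26°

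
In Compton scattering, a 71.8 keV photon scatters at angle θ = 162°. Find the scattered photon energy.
56.3517 keV

First convert energy to wavelength:
λ = hc/E, with hc ≈ 1239.842 keV·pm (i.e. 1239.842 eV·nm)

For E = 71.8 keV = 71800 eV:
λ = 1239.842 keV·pm / 71.8 keV
λ = 17.2680 pm

Calculate the Compton shift:
Δλ = λ_C(1 - cos(162°)) = 2.4263 × 1.9511
Δλ = 4.7339 pm

Final wavelength:
λ' = 17.2680 + 4.7339 = 22.0019 pm

Final energy:
E' = hc/λ' = 1239.842 / 22.0019 = 56.3517 keV

(Intermediate values are shown rounded; full precision is carried through to the final answer.)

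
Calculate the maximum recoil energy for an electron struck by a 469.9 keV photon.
304.3923 keV

Maximum energy transfer occurs at θ = 180° (backscattering).

Initial photon: E₀ = 469.9 keV → λ₀ = 2.6385 pm

Maximum Compton shift (at 180°):
Δλ_max = 2λ_C = 2 × 2.4263 = 4.8526 pm

Final wavelength:
λ' = 2.6385 + 4.8526 = 7.4911 pm

Minimum photon energy (maximum energy to electron):
E'_min = hc/λ' = 165.5077 keV

Maximum electron kinetic energy:
K_max = E₀ - E'_min = 469.9000 - 165.5077 = 304.3923 keV

(Intermediate values are shown rounded; full precision is carried through to the final answer.)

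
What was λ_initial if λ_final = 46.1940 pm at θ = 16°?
46.1000 pm

From λ' = λ + Δλ, we have λ = λ' - Δλ

First calculate the Compton shift:
Δλ = λ_C(1 - cos θ)
Δλ = 2.4263 × (1 - cos(16°))
Δλ = 2.4263 × 0.0387
Δλ = 0.0940 pm

Initial wavelength:
λ = λ' - Δλ
λ = 46.1940 - 0.0940
λ = 46.1000 pm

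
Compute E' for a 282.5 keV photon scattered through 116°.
157.3652 keV

First convert energy to wavelength:
λ = hc/E, with hc ≈ 1239.842 keV·pm (i.e. 1239.842 eV·nm)

For E = 282.5 keV = 282500 eV:
λ = 1239.842 keV·pm / 282.5 keV
λ = 4.3888 pm

Calculate the Compton shift:
Δλ = λ_C(1 - cos(116°)) = 2.4263 × 1.4384
Δλ = 3.4899 pm

Final wavelength:
λ' = 4.3888 + 3.4899 = 7.8788 pm

Final energy:
E' = hc/λ' = 1239.842 / 7.8788 = 157.3652 keV

(Intermediate values are shown rounded; full precision is carried through to the final answer.)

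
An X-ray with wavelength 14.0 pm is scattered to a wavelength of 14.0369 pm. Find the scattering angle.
10.01°

First find the wavelength shift:
Δλ = λ' - λ = 14.0369 - 14.0 = 0.0369 pm

Using Δλ = λ_C(1 - cos θ), with λ_C = h/(m_e·c) ≈ 2.42631024 pm:
cos θ = 1 - Δλ/λ_C
cos θ = 1 - 0.0369/2.42631024
cos θ = 0.984792

θ = arccos(0.984792)
θ = 10.01°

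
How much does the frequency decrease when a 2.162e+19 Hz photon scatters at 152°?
5.358e+18 Hz (decrease)

Convert frequency to wavelength (c = 299792458 m/s):
λ₀ = c/f₀ = 299792458/2.162e+19 = 1.3866441e-11 m = 13.8664 pm

Calculate Compton shift:
Δλ = λ_C(1 - cos(152°)) = 4.5686 pm

Final wavelength:
λ' = λ₀ + Δλ = 13.8664 + 4.5686 = 18.4351 pm

Final frequency:
f' = c/λ' = 299792458/1.8435056e-11 = 1.6262085e+19 Hz

Frequency shift (decrease):
Δf = f₀ - f' = 2.162e+19 - 1.6262085e+19 = 5.358e+18 Hz

(Intermediate values are shown rounded; full precision is carried through to the final answer.)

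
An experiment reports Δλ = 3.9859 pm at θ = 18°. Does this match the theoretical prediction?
No, inconsistent

Calculate the expected shift for θ = 18°:

Δλ_expected = λ_C(1 - cos(18°))
Δλ_expected = 2.4263 × (1 - cos(18°))
Δλ_expected = 2.4263 × 0.0489
Δλ_expected = 0.1188 pm

Given shift: 3.9859 pm
Expected shift: 0.1188 pm
Difference: 3.8672 pm

The values do not match. The given shift corresponds to θ ≈ 130.0°, not 18°.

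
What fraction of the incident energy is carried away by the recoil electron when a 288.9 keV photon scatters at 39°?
0.1119 (or 11.19%)

Calculate initial and final photon energies:

Initial: E₀ = 288.9 keV → λ₀ = 4.2916 pm
Compton shift: Δλ = 0.5407 pm
Final wavelength: λ' = 4.8323 pm
Final energy: E' = 256.5734 keV

Fractional energy loss:
(E₀ - E')/E₀ = (288.9000 - 256.5734)/288.9000
= 32.3266/288.9000
= 0.1119
= 11.19%

(Intermediate values are shown rounded; full precision is carried through to the final answer.)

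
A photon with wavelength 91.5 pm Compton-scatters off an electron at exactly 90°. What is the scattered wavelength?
93.9263 pm

Using the Compton formula: λ' = λ + λ_C(1 − cos θ)

For θ = 90°, cos θ = 0 (exact) = 0.0000, so:
1 − cos 90° = 1 − (0) = 1.0000

Δλ = λ_C × 1.0000 = 2.4263 × 1.0000 = 2.4263 pm

λ' = 91.5 + 2.4263 = 93.9263 pm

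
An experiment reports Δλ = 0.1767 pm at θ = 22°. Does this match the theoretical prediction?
Yes, consistent

Calculate the expected shift for θ = 22°:

Δλ_expected = λ_C(1 - cos(22°))
Δλ_expected = 2.4263 × (1 - cos(22°))
Δλ_expected = 2.4263 × 0.0728
Δλ_expected = 0.1767 pm

Given shift: 0.1767 pm
Expected shift: 0.1767 pm
Difference: 0.0000 pm

The values match. This is consistent with Compton scattering at the stated angle.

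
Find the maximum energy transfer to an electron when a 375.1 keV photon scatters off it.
223.1210 keV

Maximum energy transfer occurs at θ = 180° (backscattering).

Initial photon: E₀ = 375.1 keV → λ₀ = 3.3054 pm

Maximum Compton shift (at 180°):
Δλ_max = 2λ_C = 2 × 2.4263 = 4.8526 pm

Final wavelength:
λ' = 3.3054 + 4.8526 = 8.1580 pm

Minimum photon energy (maximum energy to electron):
E'_min = hc/λ' = 151.9790 keV

Maximum electron kinetic energy:
K_max = E₀ - E'_min = 375.1000 - 151.9790 = 223.1210 keV

(Intermediate values are shown rounded; full precision is carried through to the final answer.)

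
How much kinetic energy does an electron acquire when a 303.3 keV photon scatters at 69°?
83.6505 keV

By energy conservation: K_e = E_initial - E_final

First find the scattered photon energy:
Initial wavelength: λ = hc/E = 4.0878 pm
Compton shift: Δλ = λ_C(1 - cos(69°)) = 1.5568 pm
Final wavelength: λ' = 4.0878 + 1.5568 = 5.6446 pm
Final photon energy: E' = hc/λ' = 219.6495 keV

Electron kinetic energy:
K_e = E - E' = 303.3000 - 219.6495 = 83.6505 keV

(Intermediate values are shown rounded; full precision is carried through to the final answer.)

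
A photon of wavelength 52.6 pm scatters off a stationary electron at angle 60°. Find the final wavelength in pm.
53.8132 pm

Using the Compton scattering formula:
λ' = λ + Δλ = λ + λ_C(1 - cos θ)

Given:
- Initial wavelength λ = 52.6 pm
- Scattering angle θ = 60°
- Compton wavelength λ_C ≈ 2.4263 pm

Calculate the shift:
Δλ = 2.4263 × (1 - cos(60°))
Δλ = 2.4263 × 0.5000
Δλ = 1.2132 pm

Final wavelength:
λ' = 52.6 + 1.2132 = 53.8132 pm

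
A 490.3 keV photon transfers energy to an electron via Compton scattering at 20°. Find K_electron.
26.8191 keV

By energy conservation: K_e = E_initial - E_final

First find the scattered photon energy:
Initial wavelength: λ = hc/E = 2.5287 pm
Compton shift: Δλ = λ_C(1 - cos(20°)) = 0.1463 pm
Final wavelength: λ' = 2.5287 + 0.1463 = 2.6751 pm
Final photon energy: E' = hc/λ' = 463.4809 keV

Electron kinetic energy:
K_e = E - E' = 490.3000 - 463.4809 = 26.8191 keV

(Intermediate values are shown rounded; full precision is carried through to the final answer.)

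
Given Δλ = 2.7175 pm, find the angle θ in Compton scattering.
96.89°

From the Compton formula Δλ = λ_C(1 - cos θ), we can solve for θ:

cos θ = 1 - Δλ/λ_C

Given:
- Δλ = 2.7175 pm
- λ_C = h/(m_e·c) ≈ 2.42631024 pm

cos θ = 1 - 2.7175/2.42631024
cos θ = 1 - 1.120013
cos θ = -0.120013

θ = arccos(-0.120013)
θ = 96.89°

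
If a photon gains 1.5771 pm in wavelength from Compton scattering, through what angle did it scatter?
69.51°

From the Compton formula Δλ = λ_C(1 - cos θ), we can solve for θ:

cos θ = 1 - Δλ/λ_C

Given:
- Δλ = 1.5771 pm
- λ_C = h/(m_e·c) ≈ 2.42631024 pm

cos θ = 1 - 1.5771/2.42631024
cos θ = 1 - 0.649999
cos θ = 0.350001

θ = arccos(0.350001)
θ = 69.51°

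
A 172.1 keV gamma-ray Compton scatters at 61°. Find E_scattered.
146.6539 keV

First convert energy to wavelength:
λ = hc/E, with hc ≈ 1239.842 keV·pm (i.e. 1239.842 eV·nm)

For E = 172.1 keV = 172100 eV:
λ = 1239.842 keV·pm / 172.1 keV
λ = 7.2042 pm

Calculate the Compton shift:
Δλ = λ_C(1 - cos(61°)) = 2.4263 × 0.5152
Δλ = 1.2500 pm

Final wavelength:
λ' = 7.2042 + 1.2500 = 8.4542 pm

Final energy:
E' = hc/λ' = 1239.842 / 8.4542 = 146.6539 keV

(Intermediate values are shown rounded; full precision is carried through to the final answer.)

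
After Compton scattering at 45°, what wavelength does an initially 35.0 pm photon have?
35.7106 pm

Using the Compton formula: λ' = λ + λ_C(1 − cos θ)

For θ = 45°, cos θ = √2/2 (exact) ≈ 0.7071, so:
1 − cos 45° = 1 − (√2/2) ≈ 0.2929

Δλ = λ_C × 0.2929 = 2.4263 × 0.2929 = 0.7106 pm

λ' = 35.0 + 0.7106 = 35.7106 pm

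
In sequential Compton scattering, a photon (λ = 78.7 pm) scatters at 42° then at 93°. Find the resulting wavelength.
81.8765 pm

Apply Compton shift twice:

First scattering at θ₁ = 42°:
Δλ₁ = λ_C(1 - cos(42°))
Δλ₁ = 2.4263 × 0.2569
Δλ₁ = 0.6232 pm

After first scattering:
λ₁ = 78.7 + 0.6232 = 79.3232 pm

Second scattering at θ₂ = 93°:
Δλ₂ = λ_C(1 - cos(93°))
Δλ₂ = 2.4263 × 1.0523
Δλ₂ = 2.5533 pm

Final wavelength:
λ₂ = 79.3232 + 2.5533 = 81.8765 pm

Total shift: Δλ_total = 0.6232 + 2.5533 = 3.1765 pm

(Intermediate values are shown rounded; full precision is carried through to the final answer.)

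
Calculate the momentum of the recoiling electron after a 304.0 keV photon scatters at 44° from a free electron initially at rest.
1.1505e-22 kg·m/s

The electron is initially at rest, so by conservation of momentum:
p⃗_e = p⃗₀ − p⃗'  (incident photon momentum minus scattered photon momentum)

Photon momentum magnitudes (p = h/λ = E/c):
λ₀ = hc/E₀ = 4.0784 pm → p₀ = h/λ₀ = 1.6247e-22 kg·m/s
Δλ = λ_C(1 − cos 44°) = 0.6810 pm
λ' = 4.7594 pm → p' = h/λ' = 1.3922e-22 kg·m/s

The scattered photon makes angle θ = 44° with the incident direction, so by the law of cosines:
|p⃗_e|² = p₀² + p'² − 2p₀p'cos θ
|p⃗_e|² = (1.6247e-22)² + (1.3922e-22)² − 2·1.6247e-22·1.3922e-22·cos(44°)
|p⃗_e| = 1.1505e-22 kg·m/s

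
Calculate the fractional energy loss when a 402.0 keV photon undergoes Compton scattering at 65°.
0.3123 (or 31.23%)

Calculate initial and final photon energies:

Initial: E₀ = 402.0 keV → λ₀ = 3.0842 pm
Compton shift: Δλ = 1.4009 pm
Final wavelength: λ' = 4.4851 pm
Final energy: E' = 276.4363 keV

Fractional energy loss:
(E₀ - E')/E₀ = (402.0000 - 276.4363)/402.0000
= 125.5637/402.0000
= 0.3123
= 31.23%

(Intermediate values are shown rounded; full precision is carried through to the final answer.)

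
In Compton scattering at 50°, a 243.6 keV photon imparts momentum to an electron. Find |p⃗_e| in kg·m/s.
1.0347e-22 kg·m/s

The electron is initially at rest, so by conservation of momentum:
p⃗_e = p⃗₀ − p⃗'  (incident photon momentum minus scattered photon momentum)

Photon momentum magnitudes (p = h/λ = E/c):
λ₀ = hc/E₀ = 5.0897 pm → p₀ = h/λ₀ = 1.3019e-22 kg·m/s
Δλ = λ_C(1 − cos 50°) = 0.8667 pm
λ' = 5.9564 pm → p' = h/λ' = 1.1124e-22 kg·m/s

The scattered photon makes angle θ = 50° with the incident direction, so by the law of cosines:
|p⃗_e|² = p₀² + p'² − 2p₀p'cos θ
|p⃗_e|² = (1.3019e-22)² + (1.1124e-22)² − 2·1.3019e-22·1.1124e-22·cos(50°)
|p⃗_e| = 1.0347e-22 kg·m/s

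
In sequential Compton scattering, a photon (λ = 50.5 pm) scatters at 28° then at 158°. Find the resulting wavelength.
55.4600 pm

Apply Compton shift twice:

First scattering at θ₁ = 28°:
Δλ₁ = λ_C(1 - cos(28°))
Δλ₁ = 2.4263 × 0.1171
Δλ₁ = 0.2840 pm

After first scattering:
λ₁ = 50.5 + 0.2840 = 50.7840 pm

Second scattering at θ₂ = 158°:
Δλ₂ = λ_C(1 - cos(158°))
Δλ₂ = 2.4263 × 1.9272
Δλ₂ = 4.6759 pm

Final wavelength:
λ₂ = 50.7840 + 4.6759 = 55.4600 pm

Total shift: Δλ_total = 0.2840 + 4.6759 = 4.9600 pm

(Intermediate values are shown rounded; full precision is carried through to the final answer.)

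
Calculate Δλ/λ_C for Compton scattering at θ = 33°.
0.1613 λ_C

The Compton shift formula is:
Δλ = λ_C(1 - cos θ)

Dividing both sides by λ_C:
Δλ/λ_C = 1 - cos θ

For θ = 33°:
Δλ/λ_C = 1 - cos(33°)
Δλ/λ_C = 1 - 0.8387
Δλ/λ_C = 0.1613

This means the shift is 0.1613 × λ_C = 0.3914 pm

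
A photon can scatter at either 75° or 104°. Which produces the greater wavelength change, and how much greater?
104° produces the larger shift by a factor of 1.676

Calculate both shifts using Δλ = λ_C(1 - cos θ):

For θ₁ = 75°:
Δλ₁ = 2.4263 × (1 - cos(75°))
Δλ₁ = 2.4263 × 0.7412
Δλ₁ = 1.7983 pm

For θ₂ = 104°:
Δλ₂ = 2.4263 × (1 - cos(104°))
Δλ₂ = 2.4263 × 1.2419
Δλ₂ = 3.0133 pm

The 104° angle produces the larger shift.
Ratio: 3.0133/1.7983 = 1.676

(Intermediate values are shown rounded; full precision is carried through to the final answer.)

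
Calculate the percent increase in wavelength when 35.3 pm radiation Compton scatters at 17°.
0.3003%

Calculate the Compton shift:
Δλ = λ_C(1 - cos(17°))
Δλ = 2.4263 × (1 - cos(17°))
Δλ = 2.4263 × 0.0437
Δλ = 0.1060 pm

Percentage change:
(Δλ/λ₀) × 100 = (0.1060/35.3) × 100
= 0.3003%

(Intermediate values are shown rounded; full precision is carried through to the final answer.)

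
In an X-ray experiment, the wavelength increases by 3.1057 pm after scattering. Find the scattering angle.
106.26°

From the Compton formula Δλ = λ_C(1 - cos θ), we can solve for θ:

cos θ = 1 - Δλ/λ_C

Given:
- Δλ = 3.1057 pm
- λ_C = h/(m_e·c) ≈ 2.42631024 pm

cos θ = 1 - 3.1057/2.42631024
cos θ = 1 - 1.280009
cos θ = -0.280009

θ = arccos(-0.280009)
θ = 106.26°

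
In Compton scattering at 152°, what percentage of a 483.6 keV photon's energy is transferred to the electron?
0.6405 (or 64.05%)

Calculate initial and final photon energies:

Initial: E₀ = 483.6 keV → λ₀ = 2.5638 pm
Compton shift: Δλ = 4.5686 pm
Final wavelength: λ' = 7.1324 pm
Final energy: E' = 173.8326 keV

Fractional energy loss:
(E₀ - E')/E₀ = (483.6000 - 173.8326)/483.6000
= 309.7674/483.6000
= 0.6405
= 64.05%

(Intermediate values are shown rounded; full precision is carried through to the final answer.)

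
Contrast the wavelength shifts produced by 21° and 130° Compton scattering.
130° produces the larger shift by a factor of 24.733

Calculate both shifts using Δλ = λ_C(1 - cos θ):

For θ₁ = 21°:
Δλ₁ = 2.4263 × (1 - cos(21°))
Δλ₁ = 2.4263 × 0.0664
Δλ₁ = 0.1612 pm

For θ₂ = 130°:
Δλ₂ = 2.4263 × (1 - cos(130°))
Δλ₂ = 2.4263 × 1.6428
Δλ₂ = 3.9859 pm

The 130° angle produces the larger shift.
Ratio: 3.9859/0.1612 = 24.733

(Intermediate values are shown rounded; full precision is carried through to the final answer.)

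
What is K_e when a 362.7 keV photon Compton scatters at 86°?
144.2421 keV

By energy conservation: K_e = E_initial - E_final

First find the scattered photon energy:
Initial wavelength: λ = hc/E = 3.4184 pm
Compton shift: Δλ = λ_C(1 - cos(86°)) = 2.2571 pm
Final wavelength: λ' = 3.4184 + 2.2571 = 5.6754 pm
Final photon energy: E' = hc/λ' = 218.4579 keV

Electron kinetic energy:
K_e = E - E' = 362.7000 - 218.4579 = 144.2421 keV

(Intermediate values are shown rounded; full precision is carried through to the final answer.)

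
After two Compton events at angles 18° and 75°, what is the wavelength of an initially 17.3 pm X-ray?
19.2171 pm

Apply Compton shift twice:

First scattering at θ₁ = 18°:
Δλ₁ = λ_C(1 - cos(18°))
Δλ₁ = 2.4263 × 0.0489
Δλ₁ = 0.1188 pm

After first scattering:
λ₁ = 17.3 + 0.1188 = 17.4188 pm

Second scattering at θ₂ = 75°:
Δλ₂ = λ_C(1 - cos(75°))
Δλ₂ = 2.4263 × 0.7412
Δλ₂ = 1.7983 pm

Final wavelength:
λ₂ = 17.4188 + 1.7983 = 19.2171 pm

Total shift: Δλ_total = 0.1188 + 1.7983 = 1.9171 pm

(Intermediate values are shown rounded; full precision is carried through to the final answer.)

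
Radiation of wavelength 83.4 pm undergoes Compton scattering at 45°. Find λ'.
84.1106 pm

Using the Compton formula: λ' = λ + λ_C(1 − cos θ)

For θ = 45°, cos θ = √2/2 (exact) ≈ 0.7071, so:
1 − cos 45° = 1 − (√2/2) ≈ 0.2929

Δλ = λ_C × 0.2929 = 2.4263 × 0.2929 = 0.7106 pm

λ' = 83.4 + 0.7106 = 84.1106 pm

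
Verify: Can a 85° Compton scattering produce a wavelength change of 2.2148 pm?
Yes, consistent

Calculate the expected shift for θ = 85°:

Δλ_expected = λ_C(1 - cos(85°))
Δλ_expected = 2.4263 × (1 - cos(85°))
Δλ_expected = 2.4263 × 0.9128
Δλ_expected = 2.2148 pm

Given shift: 2.2148 pm
Expected shift: 2.2148 pm
Difference: 0.0000 pm

The values match. This is consistent with Compton scattering at the stated angle.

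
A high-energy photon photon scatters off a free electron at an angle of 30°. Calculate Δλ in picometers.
0.3251 pm

Using the Compton scattering formula:
Δλ = λ_C(1 - cos θ)

where λ_C = h/(m_e·c) ≈ 2.4263 pm is the Compton wavelength of an electron.

For θ = 30°:
cos(30°) = 0.8660
1 - cos(30°) = 0.1340

Δλ = 2.4263 × 0.1340
Δλ = 0.3251 pm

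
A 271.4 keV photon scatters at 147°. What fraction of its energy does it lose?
0.4941 (or 49.41%)

Calculate initial and final photon energies:

Initial: E₀ = 271.4 keV → λ₀ = 4.5683 pm
Compton shift: Δλ = 4.4612 pm
Final wavelength: λ' = 9.0295 pm
Final energy: E' = 137.3101 keV

Fractional energy loss:
(E₀ - E')/E₀ = (271.4000 - 137.3101)/271.4000
= 134.0899/271.4000
= 0.4941
= 49.41%

(Intermediate values are shown rounded; full precision is carried through to the final answer.)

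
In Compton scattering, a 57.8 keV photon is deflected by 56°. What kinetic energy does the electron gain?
2.7451 keV

By energy conservation: K_e = E_initial - E_final

First find the scattered photon energy:
Initial wavelength: λ = hc/E = 21.4506 pm
Compton shift: Δλ = λ_C(1 - cos(56°)) = 1.0695 pm
Final wavelength: λ' = 21.4506 + 1.0695 = 22.5201 pm
Final photon energy: E' = hc/λ' = 55.0549 keV

Electron kinetic energy:
K_e = E - E' = 57.8000 - 55.0549 = 2.7451 keV

(Intermediate values are shown rounded; full precision is carried through to the final answer.)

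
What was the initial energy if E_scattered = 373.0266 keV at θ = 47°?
485.8000 keV

Convert final energy to wavelength (hc ≈ 1239.842 keV·pm):
λ' = hc/E' = 1239.842 / 373.0266 = 3.3237 pm

Calculate the Compton shift:
Δλ = λ_C(1 - cos(47°))
Δλ = 2.4263 × (1 - cos(47°))
Δλ = 0.7716 pm

Initial wavelength:
λ = λ' - Δλ = 3.3237 - 0.7716 = 2.5522 pm

Initial energy:
E = hc/λ = 1239.842 / 2.5522 = 485.8000 keV

(Intermediate values are shown rounded; full precision is carried through to the final answer.)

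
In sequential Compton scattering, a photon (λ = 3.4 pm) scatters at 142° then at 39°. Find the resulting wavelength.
8.2790 pm

Apply Compton shift twice:

First scattering at θ₁ = 142°:
Δλ₁ = λ_C(1 - cos(142°))
Δλ₁ = 2.4263 × 1.7880
Δλ₁ = 4.3383 pm

After first scattering:
λ₁ = 3.4 + 4.3383 = 7.7383 pm

Second scattering at θ₂ = 39°:
Δλ₂ = λ_C(1 - cos(39°))
Δλ₂ = 2.4263 × 0.2229
Δλ₂ = 0.5407 pm

Final wavelength:
λ₂ = 7.7383 + 0.5407 = 8.2790 pm

Total shift: Δλ_total = 4.3383 + 0.5407 = 4.8790 pm

(Intermediate values are shown rounded; full precision is carried through to the final answer.)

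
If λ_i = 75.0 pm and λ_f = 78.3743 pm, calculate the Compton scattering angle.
113.00°

First find the wavelength shift:
Δλ = λ' - λ = 78.3743 - 75.0 = 3.3743 pm

Using Δλ = λ_C(1 - cos θ), with λ_C = h/(m_e·c) ≈ 2.42631024 pm:
cos θ = 1 - Δλ/λ_C
cos θ = 1 - 3.3743/2.42631024
cos θ = -0.390713

θ = arccos(-0.390713)
θ = 113.00°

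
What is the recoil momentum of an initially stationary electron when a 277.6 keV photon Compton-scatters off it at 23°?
5.8243e-23 kg·m/s

The electron is initially at rest, so by conservation of momentum:
p⃗_e = p⃗₀ − p⃗'  (incident photon momentum minus scattered photon momentum)

Photon momentum magnitudes (p = h/λ = E/c):
λ₀ = hc/E₀ = 4.4663 pm → p₀ = h/λ₀ = 1.4836e-22 kg·m/s
Δλ = λ_C(1 − cos 23°) = 0.1929 pm
λ' = 4.6592 pm → p' = h/λ' = 1.4222e-22 kg·m/s

The scattered photon makes angle θ = 23° with the incident direction, so by the law of cosines:
|p⃗_e|² = p₀² + p'² − 2p₀p'cos θ
|p⃗_e|² = (1.4836e-22)² + (1.4222e-22)² − 2·1.4836e-22·1.4222e-22·cos(23°)
|p⃗_e| = 5.8243e-23 kg·m/s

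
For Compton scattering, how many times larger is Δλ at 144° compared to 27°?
144° produces the larger shift by a factor of 16.597

Calculate both shifts using Δλ = λ_C(1 - cos θ):

For θ₁ = 27°:
Δλ₁ = 2.4263 × (1 - cos(27°))
Δλ₁ = 2.4263 × 0.1090
Δλ₁ = 0.2645 pm

For θ₂ = 144°:
Δλ₂ = 2.4263 × (1 - cos(144°))
Δλ₂ = 2.4263 × 1.8090
Δλ₂ = 4.3892 pm

The 144° angle produces the larger shift.
Ratio: 4.3892/0.2645 = 16.597

(Intermediate values are shown rounded; full precision is carried through to the final answer.)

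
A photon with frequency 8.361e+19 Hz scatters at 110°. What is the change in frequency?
3.979e+19 Hz (decrease)

Convert frequency to wavelength (c = 299792458 m/s):
λ₀ = c/f₀ = 299792458/8.361e+19 = 3.5856053e-12 m = 3.5856 pm

Calculate Compton shift:
Δλ = λ_C(1 - cos(110°)) = 3.2562 pm

Final wavelength:
λ' = λ₀ + Δλ = 3.5856 + 3.2562 = 6.8418 pm

Final frequency:
f' = c/λ' = 299792458/6.8417625e-12 = 4.3818016e+19 Hz

Frequency shift (decrease):
Δf = f₀ - f' = 8.361e+19 - 4.3818016e+19 = 3.979e+19 Hz

(Intermediate values are shown rounded; full precision is carried through to the final answer.)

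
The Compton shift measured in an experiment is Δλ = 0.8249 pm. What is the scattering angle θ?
48.70°

From the Compton formula Δλ = λ_C(1 - cos θ), we can solve for θ:

cos θ = 1 - Δλ/λ_C

Given:
- Δλ = 0.8249 pm
- λ_C = h/(m_e·c) ≈ 2.42631024 pm

cos θ = 1 - 0.8249/2.42631024
cos θ = 1 - 0.339981
cos θ = 0.660019

θ = arccos(0.660019)
θ = 48.70°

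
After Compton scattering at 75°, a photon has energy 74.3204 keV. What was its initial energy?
83.3000 keV

Convert final energy to wavelength (hc ≈ 1239.842 keV·pm):
λ' = hc/E' = 1239.842 / 74.3204 = 16.6824 pm

Calculate the Compton shift:
Δλ = λ_C(1 - cos(75°))
Δλ = 2.4263 × (1 - cos(75°))
Δλ = 1.7983 pm

Initial wavelength:
λ = λ' - Δλ = 16.6824 - 1.7983 = 14.8841 pm

Initial energy:
E = hc/λ = 1239.842 / 14.8841 = 83.3000 keV

(Intermediate values are shown rounded; full precision is carried through to the final answer.)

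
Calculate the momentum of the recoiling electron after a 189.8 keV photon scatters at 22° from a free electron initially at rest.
3.8289e-23 kg·m/s

The electron is initially at rest, so by conservation of momentum:
p⃗_e = p⃗₀ − p⃗'  (incident photon momentum minus scattered photon momentum)

Photon momentum magnitudes (p = h/λ = E/c):
λ₀ = hc/E₀ = 6.5324 pm → p₀ = h/λ₀ = 1.0143e-22 kg·m/s
Δλ = λ_C(1 − cos 22°) = 0.1767 pm
λ' = 6.7090 pm → p' = h/λ' = 9.8763e-23 kg·m/s

The scattered photon makes angle θ = 22° with the incident direction, so by the law of cosines:
|p⃗_e|² = p₀² + p'² − 2p₀p'cos θ
|p⃗_e|² = (1.0143e-22)² + (9.8763e-23)² − 2·1.0143e-22·9.8763e-23·cos(22°)
|p⃗_e| = 3.8289e-23 kg·m/s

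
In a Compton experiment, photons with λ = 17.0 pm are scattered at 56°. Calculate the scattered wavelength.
18.0695 pm

Using the Compton scattering formula:
λ' = λ + Δλ = λ + λ_C(1 - cos θ)

Given:
- Initial wavelength λ = 17.0 pm
- Scattering angle θ = 56°
- Compton wavelength λ_C ≈ 2.4263 pm

Calculate the shift:
Δλ = 2.4263 × (1 - cos(56°))
Δλ = 2.4263 × 0.4408
Δλ = 1.0695 pm

Final wavelength:
λ' = 17.0 + 1.0695 = 18.0695 pm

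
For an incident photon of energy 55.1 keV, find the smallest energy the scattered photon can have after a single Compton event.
45.3253 keV (at θ = 180°)

The scattered photon has minimum energy when its wavelength is maximum, i.e., when the Compton shift Δλ = λ_C(1 − cos θ) is maximum. This occurs at θ = 180° (backscattering), giving Δλ_max = 2λ_C = 4.8526 pm.

Initial wavelength: λ₀ = hc/E₀ = 22.5017 pm
Maximum final wavelength: λ'_max = λ₀ + 2λ_C = 22.5017 + 4.8526 = 27.3543 pm
Minimum final energy: E'_min = hc/λ'_max = 45.3253 keV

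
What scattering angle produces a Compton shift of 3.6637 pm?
120.66°

From the Compton formula Δλ = λ_C(1 - cos θ), we can solve for θ:

cos θ = 1 - Δλ/λ_C

Given:
- Δλ = 3.6637 pm
- λ_C = h/(m_e·c) ≈ 2.42631024 pm

cos θ = 1 - 3.6637/2.42631024
cos θ = 1 - 1.509988
cos θ = -0.509988

θ = arccos(-0.509988)
θ = 120.66°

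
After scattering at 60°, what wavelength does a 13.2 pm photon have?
14.4132 pm

Using the Compton scattering formula:
λ' = λ + Δλ = λ + λ_C(1 - cos θ)

Given:
- Initial wavelength λ = 13.2 pm
- Scattering angle θ = 60°
- Compton wavelength λ_C ≈ 2.4263 pm

Calculate the shift:
Δλ = 2.4263 × (1 - cos(60°))
Δλ = 2.4263 × 0.5000
Δλ = 1.2132 pm

Final wavelength:
λ' = 13.2 + 1.2132 = 14.4132 pm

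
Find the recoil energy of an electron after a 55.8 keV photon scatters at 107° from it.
6.9009 keV

By energy conservation: K_e = E_initial - E_final

First find the scattered photon energy:
Initial wavelength: λ = hc/E = 22.2194 pm
Compton shift: Δλ = λ_C(1 - cos(107°)) = 3.1357 pm
Final wavelength: λ' = 22.2194 + 3.1357 = 25.3551 pm
Final photon energy: E' = hc/λ' = 48.8991 keV

Electron kinetic energy:
K_e = E - E' = 55.8000 - 48.8991 = 6.9009 keV

(Intermediate values are shown rounded; full precision is carried through to the final answer.)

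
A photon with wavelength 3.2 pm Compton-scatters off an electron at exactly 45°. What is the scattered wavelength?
3.9106 pm

Using the Compton formula: λ' = λ + λ_C(1 − cos θ)

For θ = 45°, cos θ = √2/2 (exact) ≈ 0.7071, so:
1 − cos 45° = 1 − (√2/2) ≈ 0.2929

Δλ = λ_C × 0.2929 = 2.4263 × 0.2929 = 0.7106 pm

λ' = 3.2 + 0.7106 = 3.9106 pm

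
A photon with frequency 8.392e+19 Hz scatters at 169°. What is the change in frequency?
4.815e+19 Hz (decrease)

Convert frequency to wavelength (c = 299792458 m/s):
λ₀ = c/f₀ = 299792458/8.392e+19 = 3.5723601e-12 m = 3.5724 pm

Calculate Compton shift:
Δλ = λ_C(1 - cos(169°)) = 4.8080 pm

Final wavelength:
λ' = λ₀ + Δλ = 3.5724 + 4.8080 = 8.3804 pm

Final frequency:
f' = c/λ' = 299792458/8.3804024e-12 = 3.5773039e+19 Hz

Frequency shift (decrease):
Δf = f₀ - f' = 8.392e+19 - 3.5773039e+19 = 4.815e+19 Hz

(Intermediate values are shown rounded; full precision is carried through to the final answer.)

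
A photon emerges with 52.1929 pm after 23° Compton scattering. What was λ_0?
52.0000 pm

From λ' = λ + Δλ, we have λ = λ' - Δλ

First calculate the Compton shift:
Δλ = λ_C(1 - cos θ)
Δλ = 2.4263 × (1 - cos(23°))
Δλ = 2.4263 × 0.0795
Δλ = 0.1929 pm

Initial wavelength:
λ = λ' - Δλ
λ = 52.1929 - 0.1929
λ = 52.0000 pm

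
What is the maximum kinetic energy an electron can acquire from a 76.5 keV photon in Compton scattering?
17.6273 keV

Maximum energy transfer occurs at θ = 180° (backscattering).

Initial photon: E₀ = 76.5 keV → λ₀ = 16.2071 pm

Maximum Compton shift (at 180°):
Δλ_max = 2λ_C = 2 × 2.4263 = 4.8526 pm

Final wavelength:
λ' = 16.2071 + 4.8526 = 21.0597 pm

Minimum photon energy (maximum energy to electron):
E'_min = hc/λ' = 58.8727 keV

Maximum electron kinetic energy:
K_max = E₀ - E'_min = 76.5000 - 58.8727 = 17.6273 keV

(Intermediate values are shown rounded; full precision is carried through to the final answer.)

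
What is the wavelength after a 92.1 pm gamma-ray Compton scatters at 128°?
96.0201 pm

Using the Compton scattering formula:
λ' = λ + Δλ = λ + λ_C(1 - cos θ)

Given:
- Initial wavelength λ = 92.1 pm
- Scattering angle θ = 128°
- Compton wavelength λ_C ≈ 2.4263 pm

Calculate the shift:
Δλ = 2.4263 × (1 - cos(128°))
Δλ = 2.4263 × 1.6157
Δλ = 3.9201 pm

Final wavelength:
λ' = 92.1 + 3.9201 = 96.0201 pm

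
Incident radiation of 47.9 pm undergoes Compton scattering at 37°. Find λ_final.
48.3886 pm

Using the Compton scattering formula:
λ' = λ + Δλ = λ + λ_C(1 - cos θ)

Given:
- Initial wavelength λ = 47.9 pm
- Scattering angle θ = 37°
- Compton wavelength λ_C ≈ 2.4263 pm

Calculate the shift:
Δλ = 2.4263 × (1 - cos(37°))
Δλ = 2.4263 × 0.2014
Δλ = 0.4886 pm

Final wavelength:
λ' = 47.9 + 0.4886 = 48.3886 pm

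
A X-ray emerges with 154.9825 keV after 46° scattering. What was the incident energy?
170.7999 keV

Convert final energy to wavelength (hc ≈ 1239.842 keV·pm):
λ' = hc/E' = 1239.842 / 154.9825 = 7.9999 pm

Calculate the Compton shift:
Δλ = λ_C(1 - cos(46°))
Δλ = 2.4263 × (1 - cos(46°))
Δλ = 0.7409 pm

Initial wavelength:
λ = λ' - Δλ = 7.9999 - 0.7409 = 7.2590 pm

Initial energy:
E = hc/λ = 1239.842 / 7.2590 = 170.7999 keV

(Intermediate values are shown rounded; full precision is carried through to the final answer.)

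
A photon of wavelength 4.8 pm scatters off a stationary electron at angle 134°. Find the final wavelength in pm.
8.9118 pm

Using the Compton scattering formula:
λ' = λ + Δλ = λ + λ_C(1 - cos θ)

Given:
- Initial wavelength λ = 4.8 pm
- Scattering angle θ = 134°
- Compton wavelength λ_C ≈ 2.4263 pm

Calculate the shift:
Δλ = 2.4263 × (1 - cos(134°))
Δλ = 2.4263 × 1.6947
Δλ = 4.1118 pm

Final wavelength:
λ' = 4.8 + 4.1118 = 8.9118 pm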